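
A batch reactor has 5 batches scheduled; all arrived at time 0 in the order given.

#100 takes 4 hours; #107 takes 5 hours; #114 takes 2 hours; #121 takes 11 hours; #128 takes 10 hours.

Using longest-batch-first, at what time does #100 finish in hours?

30

LPT (decreasing processing time): #121 #128 #107 #100 #114.
#121: 0→11
#128: 11→21
#107: 21→26
#100: 26→30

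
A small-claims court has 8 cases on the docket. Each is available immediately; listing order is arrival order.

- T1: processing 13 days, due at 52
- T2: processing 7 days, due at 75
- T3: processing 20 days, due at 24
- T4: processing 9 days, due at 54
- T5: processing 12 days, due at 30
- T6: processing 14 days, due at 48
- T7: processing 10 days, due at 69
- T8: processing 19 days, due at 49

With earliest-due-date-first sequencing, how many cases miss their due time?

6

EDD (increasing due date): T3 T5 T6 T8 T1 T4 T7 T2.
T3: 0→20, due 24, tardiness 0
T5: 20→32, due 30, tardiness 2
T6: 32→46, due 48, tardiness 0
T8: 46→65, due 49, tardiness 16
T1: 65→78, due 52, tardiness 26
T4: 78→87, due 54, tardiness 33
T7: 87→97, due 69, tardiness 28
T2: 97→104, due 75, tardiness 29
Late cases: 6.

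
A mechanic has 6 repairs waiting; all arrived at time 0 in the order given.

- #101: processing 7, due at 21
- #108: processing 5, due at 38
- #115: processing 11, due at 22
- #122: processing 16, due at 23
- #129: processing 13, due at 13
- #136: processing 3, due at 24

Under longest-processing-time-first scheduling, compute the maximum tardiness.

31

LPT (decreasing processing time): #122 #129 #115 #101 #108 #136.
#122: 0→16, due 23, tardiness 0
#129: 16→29, due 13, tardiness 16
#115: 29→40, due 22, tardiness 18
#101: 40→47, due 21, tardiness 26
#108: 47→52, due 38, tardiness 14
#136: 52→55, due 24, tardiness 31
Maximum = 31.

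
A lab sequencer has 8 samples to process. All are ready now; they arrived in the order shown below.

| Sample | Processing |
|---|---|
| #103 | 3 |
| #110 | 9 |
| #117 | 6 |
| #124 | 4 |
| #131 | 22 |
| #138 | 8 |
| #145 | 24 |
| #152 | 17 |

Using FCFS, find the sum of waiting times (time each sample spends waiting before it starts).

FIFO (arrival order): #103 #110 #117 #124 #131 #138 #145 #152.
#103: waits 0, runs 0→3
#110: waits 3, runs 3→12
#117: waits 12, runs 12→18
#124: waits 18, runs 18→22
#131: waits 22, runs 22→44
#138: waits 44, runs 44→52
#145: waits 52, runs 52→76
#152: waits 76, runs 76→93
Sum = 0+3+12+18+22+44+52+76 = 227.

227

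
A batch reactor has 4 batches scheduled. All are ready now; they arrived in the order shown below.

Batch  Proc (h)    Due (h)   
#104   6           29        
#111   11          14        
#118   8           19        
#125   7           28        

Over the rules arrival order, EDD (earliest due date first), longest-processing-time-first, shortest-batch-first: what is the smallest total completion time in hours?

FIFO (arrival order): #104 #111 #118 #125.
#104: 0→6
#111: 6→17
#118: 17→25
#125: 25→32
Sum = 6+17+25+32 = 80.
EDD (increasing due date): #111 #118 #125 #104.
#111: 0→11
#118: 11→19
#125: 19→26
#104: 26→32
Sum = 11+19+26+32 = 88.
LPT (decreasing processing time): #111 #118 #125 #104.
#111: 0→11
#118: 11→19
#125: 19→26
#104: 26→32
Sum = 11+19+26+32 = 88.
SPT (increasing processing time): #104 #125 #118 #111.
#104: 0→6
#125: 6→13
#118: 13→21
#111: 21→32
Sum = 6+13+21+32 = 72.
FIFO 80, EDD 88, LPT 88, SPT 72 → minimum 72.

72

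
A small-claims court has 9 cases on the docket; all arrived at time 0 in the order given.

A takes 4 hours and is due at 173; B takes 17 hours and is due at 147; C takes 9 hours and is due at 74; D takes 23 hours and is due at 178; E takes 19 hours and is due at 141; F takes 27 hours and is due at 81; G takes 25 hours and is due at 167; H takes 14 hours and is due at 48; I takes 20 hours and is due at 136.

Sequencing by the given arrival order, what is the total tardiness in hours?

FIFO (arrival order): A B C D E F G H I.
A: 0→4, due 173, tardiness 0
B: 4→21, due 147, tardiness 0
C: 21→30, due 74, tardiness 0
D: 30→53, due 178, tardiness 0
E: 53→72, due 141, tardiness 0
F: 72→99, due 81, tardiness 18
G: 99→124, due 167, tardiness 0
H: 124→138, due 48, tardiness 90
I: 138→158, due 136, tardiness 22
Sum = 0+0+0+0+0+18+0+90+22 = 130.

130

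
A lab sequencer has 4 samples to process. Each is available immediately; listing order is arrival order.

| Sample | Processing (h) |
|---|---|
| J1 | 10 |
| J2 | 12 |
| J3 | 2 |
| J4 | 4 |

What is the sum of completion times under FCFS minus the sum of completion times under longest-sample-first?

FIFO (arrival order): J1 J2 J3 J4.
J1: 0→10
J2: 10→22
J3: 22→24
J4: 24→28
Sum = 10+22+24+28 = 84.
LPT (decreasing processing time): J2 J1 J4 J3.
J2: 0→12
J1: 12→22
J4: 22→26
J3: 26→28
Sum = 12+22+26+28 = 88.
Difference = 84 − 88 = -4.

-4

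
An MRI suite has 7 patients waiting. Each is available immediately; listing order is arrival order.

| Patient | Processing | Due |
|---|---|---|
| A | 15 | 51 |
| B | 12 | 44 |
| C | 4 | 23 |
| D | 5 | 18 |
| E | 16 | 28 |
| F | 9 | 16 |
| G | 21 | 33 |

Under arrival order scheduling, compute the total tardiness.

FIFO (arrival order): A B C D E F G.
A: 0→15, due 51, tardiness 0
B: 15→27, due 44, tardiness 0
C: 27→31, due 23, tardiness 8
D: 31→36, due 18, tardiness 18
E: 36→52, due 28, tardiness 24
F: 52→61, due 16, tardiness 45
G: 61→82, due 33, tardiness 49
Sum = 0+0+8+18+24+45+49 = 144.

144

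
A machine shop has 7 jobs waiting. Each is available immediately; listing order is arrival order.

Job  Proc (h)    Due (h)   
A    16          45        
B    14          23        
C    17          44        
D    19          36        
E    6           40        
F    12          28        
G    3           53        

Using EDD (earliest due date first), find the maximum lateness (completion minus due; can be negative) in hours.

EDD (increasing due date): B F D E C A G.
B: 0→14, due 23, lateness -9
F: 14→26, due 28, lateness -2
D: 26→45, due 36, lateness 9
E: 45→51, due 40, lateness 11
C: 51→68, due 44, lateness 24
A: 68→84, due 45, lateness 39
G: 84→87, due 53, lateness 34
Maximum = 39.

39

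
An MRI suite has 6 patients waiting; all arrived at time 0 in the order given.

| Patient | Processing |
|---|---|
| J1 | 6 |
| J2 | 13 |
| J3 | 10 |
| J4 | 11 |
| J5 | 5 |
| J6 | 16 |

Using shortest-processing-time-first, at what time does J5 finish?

5

SPT (increasing processing time): J5 J1 J3 J4 J2 J6.
J5: 0→5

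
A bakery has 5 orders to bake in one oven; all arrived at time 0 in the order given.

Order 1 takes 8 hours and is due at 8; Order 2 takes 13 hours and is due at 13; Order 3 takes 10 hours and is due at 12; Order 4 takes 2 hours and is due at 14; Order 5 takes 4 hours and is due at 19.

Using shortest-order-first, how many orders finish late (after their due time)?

SPT (increasing processing time): Order 4 Order 5 Order 1 Order 3 Order 2.
Order 4: 0→2, due 14, tardiness 0
Order 5: 2→6, due 19, tardiness 0
Order 1: 6→14, due 8, tardiness 6
Order 3: 14→24, due 12, tardiness 12
Order 2: 24→37, due 13, tardiness 24
Late orders: 3.

3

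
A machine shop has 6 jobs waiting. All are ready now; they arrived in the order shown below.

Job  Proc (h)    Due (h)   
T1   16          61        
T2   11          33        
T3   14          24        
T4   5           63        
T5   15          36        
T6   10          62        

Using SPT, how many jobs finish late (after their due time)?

3

SPT (increasing processing time): T4 T6 T2 T3 T5 T1.
T4: 0→5, due 63, tardiness 0
T6: 5→15, due 62, tardiness 0
T2: 15→26, due 33, tardiness 0
T3: 26→40, due 24, tardiness 16
T5: 40→55, due 36, tardiness 19
T1: 55→71, due 61, tardiness 10
Late jobs: 3.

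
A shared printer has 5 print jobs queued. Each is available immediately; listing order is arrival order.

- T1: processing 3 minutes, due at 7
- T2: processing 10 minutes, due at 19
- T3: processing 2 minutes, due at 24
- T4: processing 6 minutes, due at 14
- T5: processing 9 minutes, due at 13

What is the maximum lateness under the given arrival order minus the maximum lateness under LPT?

-4

FIFO (arrival order): T1 T2 T3 T4 T5.
T1: 0→3, due 7, lateness -4
T2: 3→13, due 19, lateness -6
T3: 13→15, due 24, lateness -9
T4: 15→21, due 14, lateness 7
T5: 21→30, due 13, lateness 17
Maximum = 17.
LPT (decreasing processing time): T2 T5 T4 T1 T3.
T2: 0→10, due 19, lateness -9
T5: 10→19, due 13, lateness 6
T4: 19→25, due 14, lateness 11
T1: 25→28, due 7, lateness 21
T3: 28→30, due 24, lateness 6
Maximum = 21.
Difference = 17 − 21 = -4.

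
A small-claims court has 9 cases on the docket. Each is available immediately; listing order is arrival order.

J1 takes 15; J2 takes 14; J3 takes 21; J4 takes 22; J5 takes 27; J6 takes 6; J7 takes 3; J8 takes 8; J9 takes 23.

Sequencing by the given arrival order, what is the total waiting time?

FIFO (arrival order): J1 J2 J3 J4 J5 J6 J7 J8 J9.
J1: waits 0, runs 0→15
J2: waits 15, runs 15→29
J3: waits 29, runs 29→50
J4: waits 50, runs 50→72
J5: waits 72, runs 72→99
J6: waits 99, runs 99→105
J7: waits 105, runs 105→108
J8: waits 108, runs 108→116
J9: waits 116, runs 116→139
Sum = 0+15+29+50+72+99+105+108+116 = 594.

594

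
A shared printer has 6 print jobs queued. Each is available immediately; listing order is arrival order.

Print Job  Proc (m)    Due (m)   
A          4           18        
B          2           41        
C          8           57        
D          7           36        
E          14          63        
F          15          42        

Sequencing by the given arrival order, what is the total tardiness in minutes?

8

FIFO (arrival order): A B C D E F.
A: 0→4, due 18, tardiness 0
B: 4→6, due 41, tardiness 0
C: 6→14, due 57, tardiness 0
D: 14→21, due 36, tardiness 0
E: 21→35, due 63, tardiness 0
F: 35→50, due 42, tardiness 8
Sum = 0+0+0+0+0+8 = 8.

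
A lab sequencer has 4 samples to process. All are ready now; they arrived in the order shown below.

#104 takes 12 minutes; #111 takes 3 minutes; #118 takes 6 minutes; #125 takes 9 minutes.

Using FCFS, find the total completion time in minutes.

78

FIFO (arrival order): #104 #111 #118 #125.
#104: 0→12
#111: 12→15
#118: 15→21
#125: 21→30
Sum = 12+15+21+30 = 78.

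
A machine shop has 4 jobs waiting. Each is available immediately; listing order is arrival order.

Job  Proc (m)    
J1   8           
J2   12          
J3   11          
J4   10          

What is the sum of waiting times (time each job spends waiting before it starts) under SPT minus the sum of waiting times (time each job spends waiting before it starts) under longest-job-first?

SPT (increasing processing time): J1 J4 J3 J2.
J1: waits 0, runs 0→8
J4: waits 8, runs 8→18
J3: waits 18, runs 18→29
J2: waits 29, runs 29→41
Sum = 0+8+18+29 = 55.
LPT (decreasing processing time): J2 J3 J4 J1.
J2: waits 0, runs 0→12
J3: waits 12, runs 12→23
J4: waits 23, runs 23→33
J1: waits 33, runs 33→41
Sum = 0+12+23+33 = 68.
Difference = 55 − 68 = -13.

-13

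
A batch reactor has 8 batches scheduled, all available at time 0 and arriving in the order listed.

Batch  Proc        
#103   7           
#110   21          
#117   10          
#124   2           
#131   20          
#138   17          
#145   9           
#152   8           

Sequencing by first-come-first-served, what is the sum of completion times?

430

FIFO (arrival order): #103 #110 #117 #124 #131 #138 #145 #152.
#103: 0→7
#110: 7→28
#117: 28→38
#124: 38→40
#131: 40→60
#138: 60→77
#145: 77→86
#152: 86→94
Sum = 7+28+38+40+60+77+86+94 = 430.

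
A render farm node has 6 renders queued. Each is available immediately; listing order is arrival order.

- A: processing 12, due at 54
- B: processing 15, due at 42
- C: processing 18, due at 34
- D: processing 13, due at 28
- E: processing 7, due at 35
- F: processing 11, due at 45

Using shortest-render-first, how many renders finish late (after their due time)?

3

SPT (increasing processing time): E F A D B C.
E: 0→7, due 35, tardiness 0
F: 7→18, due 45, tardiness 0
A: 18→30, due 54, tardiness 0
D: 30→43, due 28, tardiness 15
B: 43→58, due 42, tardiness 16
C: 58→76, due 34, tardiness 42
Late renders: 3.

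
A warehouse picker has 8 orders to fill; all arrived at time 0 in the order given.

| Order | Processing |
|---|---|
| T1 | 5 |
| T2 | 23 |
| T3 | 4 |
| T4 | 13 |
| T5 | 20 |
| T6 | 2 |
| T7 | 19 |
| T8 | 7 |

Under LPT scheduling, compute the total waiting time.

LPT (decreasing processing time): T2 T5 T7 T4 T8 T1 T3 T6.
T2: waits 0, runs 0→23
T5: waits 23, runs 23→43
T7: waits 43, runs 43→62
T4: waits 62, runs 62→75
T8: waits 75, runs 75→82
T1: waits 82, runs 82→87
T3: waits 87, runs 87→91
T6: waits 91, runs 91→93
Sum = 0+23+43+62+75+82+87+91 = 463.

463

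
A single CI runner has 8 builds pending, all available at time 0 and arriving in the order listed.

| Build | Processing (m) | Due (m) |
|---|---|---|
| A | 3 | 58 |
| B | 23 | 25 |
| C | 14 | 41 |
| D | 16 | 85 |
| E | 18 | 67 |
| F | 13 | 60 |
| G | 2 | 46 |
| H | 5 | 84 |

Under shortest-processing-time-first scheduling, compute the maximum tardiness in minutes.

69

SPT (increasing processing time): G A H F C D E B.
G: 0→2, due 46, tardiness 0
A: 2→5, due 58, tardiness 0
H: 5→10, due 84, tardiness 0
F: 10→23, due 60, tardiness 0
C: 23→37, due 41, tardiness 0
D: 37→53, due 85, tardiness 0
E: 53→71, due 67, tardiness 4
B: 71→94, due 25, tardiness 69
Maximum = 69.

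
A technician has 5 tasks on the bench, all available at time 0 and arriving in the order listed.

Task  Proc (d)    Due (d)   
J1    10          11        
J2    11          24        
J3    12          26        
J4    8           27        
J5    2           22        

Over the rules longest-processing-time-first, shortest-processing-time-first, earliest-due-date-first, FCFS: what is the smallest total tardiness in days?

LPT (decreasing processing time): J3 J2 J1 J4 J5.
J3: 0→12, due 26, tardiness 0
J2: 12→23, due 24, tardiness 0
J1: 23→33, due 11, tardiness 22
J4: 33→41, due 27, tardiness 14
J5: 41→43, due 22, tardiness 21
Sum = 0+0+22+14+21 = 57.
SPT (increasing processing time): J5 J4 J1 J2 J3.
J5: 0→2, due 22, tardiness 0
J4: 2→10, due 27, tardiness 0
J1: 10→20, due 11, tardiness 9
J2: 20→31, due 24, tardiness 7
J3: 31→43, due 26, tardiness 17
Sum = 0+0+9+7+17 = 33.
EDD (increasing due date): J1 J5 J2 J3 J4.
J1: 0→10, due 11, tardiness 0
J5: 10→12, due 22, tardiness 0
J2: 12→23, due 24, tardiness 0
J3: 23→35, due 26, tardiness 9
J4: 35→43, due 27, tardiness 16
Sum = 0+0+0+9+16 = 25.
FIFO (arrival order): J1 J2 J3 J4 J5.
J1: 0→10, due 11, tardiness 0
J2: 10→21, due 24, tardiness 0
J3: 21→33, due 26, tardiness 7
J4: 33→41, due 27, tardiness 14
J5: 41→43, due 22, tardiness 21
Sum = 0+0+7+14+21 = 42.
LPT 57, SPT 33, EDD 25, FIFO 42 → minimum 25.

25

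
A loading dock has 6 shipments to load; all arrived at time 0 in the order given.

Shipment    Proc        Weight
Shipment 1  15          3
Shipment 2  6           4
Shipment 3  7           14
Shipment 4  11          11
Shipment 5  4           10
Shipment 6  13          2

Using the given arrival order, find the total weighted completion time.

1492

FIFO (arrival order): Shipment 1 Shipment 2 Shipment 3 Shipment 4 Shipment 5 Shipment 6.
Shipment 1: finishes 15, weight 3, w·C = 45
Shipment 2: finishes 21, weight 4, w·C = 84
Shipment 3: finishes 28, weight 14, w·C = 392
Shipment 4: finishes 39, weight 11, w·C = 429
Shipment 5: finishes 43, weight 10, w·C = 430
Shipment 6: finishes 56, weight 2, w·C = 112
Sum = 45+84+392+429+430+112 = 1492.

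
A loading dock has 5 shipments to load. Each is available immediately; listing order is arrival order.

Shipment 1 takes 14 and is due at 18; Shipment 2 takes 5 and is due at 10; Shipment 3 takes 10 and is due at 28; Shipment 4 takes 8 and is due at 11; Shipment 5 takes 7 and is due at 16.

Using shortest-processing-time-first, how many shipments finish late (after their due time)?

3

SPT (increasing processing time): Shipment 2 Shipment 5 Shipment 4 Shipment 3 Shipment 1.
Shipment 2: 0→5, due 10, tardiness 0
Shipment 5: 5→12, due 16, tardiness 0
Shipment 4: 12→20, due 11, tardiness 9
Shipment 3: 20→30, due 28, tardiness 2
Shipment 1: 30→44, due 18, tardiness 26
Late shipments: 3.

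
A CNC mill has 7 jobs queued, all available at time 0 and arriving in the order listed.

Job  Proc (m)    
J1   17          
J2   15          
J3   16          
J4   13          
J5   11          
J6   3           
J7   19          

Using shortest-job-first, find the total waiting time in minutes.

219

SPT (increasing processing time): J6 J5 J4 J2 J3 J1 J7.
J6: waits 0, runs 0→3
J5: waits 3, runs 3→14
J4: waits 14, runs 14→27
J2: waits 27, runs 27→42
J3: waits 42, runs 42→58
J1: waits 58, runs 58→75
J7: waits 75, runs 75→94
Sum = 0+3+14+27+42+58+75 = 219.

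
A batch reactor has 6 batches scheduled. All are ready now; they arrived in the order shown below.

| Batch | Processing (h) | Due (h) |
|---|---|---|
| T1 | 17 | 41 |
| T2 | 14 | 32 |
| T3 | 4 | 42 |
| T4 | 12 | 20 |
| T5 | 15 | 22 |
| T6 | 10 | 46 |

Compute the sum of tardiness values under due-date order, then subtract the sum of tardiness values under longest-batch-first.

EDD (increasing due date): T4 T5 T2 T1 T3 T6.
T4: 0→12, due 20, tardiness 0
T5: 12→27, due 22, tardiness 5
T2: 27→41, due 32, tardiness 9
T1: 41→58, due 41, tardiness 17
T3: 58→62, due 42, tardiness 20
T6: 62→72, due 46, tardiness 26
Sum = 0+5+9+17+20+26 = 77.
LPT (decreasing processing time): T1 T5 T2 T4 T6 T3.
T1: 0→17, due 41, tardiness 0
T5: 17→32, due 22, tardiness 10
T2: 32→46, due 32, tardiness 14
T4: 46→58, due 20, tardiness 38
T6: 58→68, due 46, tardiness 22
T3: 68→72, due 42, tardiness 30
Sum = 0+10+14+38+22+30 = 114.
Difference = 77 − 114 = -37.

-37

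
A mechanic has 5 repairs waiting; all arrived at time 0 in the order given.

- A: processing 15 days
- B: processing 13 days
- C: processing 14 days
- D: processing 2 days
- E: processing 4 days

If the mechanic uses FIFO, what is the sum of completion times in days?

177

FIFO (arrival order): A B C D E.
A: 0→15
B: 15→28
C: 28→42
D: 42→44
E: 44→48
Sum = 15+28+42+44+48 = 177.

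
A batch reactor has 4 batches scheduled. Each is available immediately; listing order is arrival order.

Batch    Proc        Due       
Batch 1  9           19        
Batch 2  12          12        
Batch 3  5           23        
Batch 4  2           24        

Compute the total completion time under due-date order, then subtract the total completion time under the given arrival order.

3

EDD (increasing due date): Batch 2 Batch 1 Batch 3 Batch 4.
Batch 2: 0→12
Batch 1: 12→21
Batch 3: 21→26
Batch 4: 26→28
Sum = 12+21+26+28 = 87.
FIFO (arrival order): Batch 1 Batch 2 Batch 3 Batch 4.
Batch 1: 0→9
Batch 2: 9→21
Batch 3: 21→26
Batch 4: 26→28
Sum = 9+21+26+28 = 84.
Difference = 87 − 84 = 3.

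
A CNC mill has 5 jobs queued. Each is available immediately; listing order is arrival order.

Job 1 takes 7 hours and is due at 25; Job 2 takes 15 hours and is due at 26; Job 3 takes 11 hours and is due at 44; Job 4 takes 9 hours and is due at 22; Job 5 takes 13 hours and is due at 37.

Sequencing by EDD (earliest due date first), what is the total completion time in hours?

155

EDD (increasing due date): Job 4 Job 1 Job 2 Job 5 Job 3.
Job 4: 0→9
Job 1: 9→16
Job 2: 16→31
Job 5: 31→44
Job 3: 44→55
Sum = 9+16+31+44+55 = 155.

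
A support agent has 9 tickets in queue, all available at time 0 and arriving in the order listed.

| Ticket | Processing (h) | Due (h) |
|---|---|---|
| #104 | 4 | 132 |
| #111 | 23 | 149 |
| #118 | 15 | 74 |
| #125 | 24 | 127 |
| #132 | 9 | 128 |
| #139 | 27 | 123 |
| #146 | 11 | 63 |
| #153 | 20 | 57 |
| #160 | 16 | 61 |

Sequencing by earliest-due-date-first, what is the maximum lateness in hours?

0

EDD (increasing due date): #153 #160 #146 #118 #139 #125 #132 #104 #111.
#153: 0→20, due 57, lateness -37
#160: 20→36, due 61, lateness -25
#146: 36→47, due 63, lateness -16
#118: 47→62, due 74, lateness -12
#139: 62→89, due 123, lateness -34
#125: 89→113, due 127, lateness -14
#132: 113→122, due 128, lateness -6
#104: 122→126, due 132, lateness -6
#111: 126→149, due 149, lateness 0
Maximum = 0.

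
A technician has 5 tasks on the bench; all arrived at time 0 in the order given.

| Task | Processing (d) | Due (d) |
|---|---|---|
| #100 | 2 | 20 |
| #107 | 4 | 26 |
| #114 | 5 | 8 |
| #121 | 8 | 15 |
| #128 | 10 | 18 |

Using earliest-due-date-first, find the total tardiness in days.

EDD (increasing due date): #114 #121 #128 #100 #107.
#114: 0→5, due 8, tardiness 0
#121: 5→13, due 15, tardiness 0
#128: 13→23, due 18, tardiness 5
#100: 23→25, due 20, tardiness 5
#107: 25→29, due 26, tardiness 3
Sum = 0+0+5+5+3 = 13.

13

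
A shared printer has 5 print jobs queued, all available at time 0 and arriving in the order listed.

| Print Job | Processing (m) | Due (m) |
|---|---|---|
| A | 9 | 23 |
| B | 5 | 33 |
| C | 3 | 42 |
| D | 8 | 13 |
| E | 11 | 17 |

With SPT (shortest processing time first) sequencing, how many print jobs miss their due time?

SPT (increasing processing time): C B D A E.
C: 0→3, due 42, tardiness 0
B: 3→8, due 33, tardiness 0
D: 8→16, due 13, tardiness 3
A: 16→25, due 23, tardiness 2
E: 25→36, due 17, tardiness 19
Late print jobs: 3.

3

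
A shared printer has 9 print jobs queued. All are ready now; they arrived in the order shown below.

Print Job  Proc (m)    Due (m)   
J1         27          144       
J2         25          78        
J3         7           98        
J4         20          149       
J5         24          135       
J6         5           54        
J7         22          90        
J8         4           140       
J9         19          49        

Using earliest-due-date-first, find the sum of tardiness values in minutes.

4

EDD (increasing due date): J9 J6 J2 J7 J3 J5 J8 J1 J4.
J9: 0→19, due 49, tardiness 0
J6: 19→24, due 54, tardiness 0
J2: 24→49, due 78, tardiness 0
J7: 49→71, due 90, tardiness 0
J3: 71→78, due 98, tardiness 0
J5: 78→102, due 135, tardiness 0
J8: 102→106, due 140, tardiness 0
J1: 106→133, due 144, tardiness 0
J4: 133→153, due 149, tardiness 4
Sum = 0+0+0+0+0+0+0+0+4 = 4.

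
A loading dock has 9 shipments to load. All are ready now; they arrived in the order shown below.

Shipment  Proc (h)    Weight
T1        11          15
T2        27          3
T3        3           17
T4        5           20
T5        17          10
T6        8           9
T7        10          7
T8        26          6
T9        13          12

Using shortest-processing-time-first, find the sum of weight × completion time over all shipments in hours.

SPT (increasing processing time): T3 T4 T6 T7 T1 T9 T5 T8 T2.
T3: finishes 3, weight 17, w·C = 51
T4: finishes 8, weight 20, w·C = 160
T6: finishes 16, weight 9, w·C = 144
T7: finishes 26, weight 7, w·C = 182
T1: finishes 37, weight 15, w·C = 555
T9: finishes 50, weight 12, w·C = 600
T5: finishes 67, weight 10, w·C = 670
T8: finishes 93, weight 6, w·C = 558
T2: finishes 120, weight 3, w·C = 360
Sum = 51+160+144+182+555+600+670+558+360 = 3280.

3280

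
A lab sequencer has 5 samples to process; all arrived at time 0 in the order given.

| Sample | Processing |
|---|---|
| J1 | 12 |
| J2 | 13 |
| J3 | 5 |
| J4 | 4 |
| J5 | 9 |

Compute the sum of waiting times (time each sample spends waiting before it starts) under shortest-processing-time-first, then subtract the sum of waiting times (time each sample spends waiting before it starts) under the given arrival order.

SPT (increasing processing time): J4 J3 J5 J1 J2.
J4: waits 0, runs 0→4
J3: waits 4, runs 4→9
J5: waits 9, runs 9→18
J1: waits 18, runs 18→30
J2: waits 30, runs 30→43
Sum = 0+4+9+18+30 = 61.
FIFO (arrival order): J1 J2 J3 J4 J5.
J1: waits 0, runs 0→12
J2: waits 12, runs 12→25
J3: waits 25, runs 25→30
J4: waits 30, runs 30→34
J5: waits 34, runs 34→43
Sum = 0+12+25+30+34 = 101.
Difference = 61 − 101 = -40.

-40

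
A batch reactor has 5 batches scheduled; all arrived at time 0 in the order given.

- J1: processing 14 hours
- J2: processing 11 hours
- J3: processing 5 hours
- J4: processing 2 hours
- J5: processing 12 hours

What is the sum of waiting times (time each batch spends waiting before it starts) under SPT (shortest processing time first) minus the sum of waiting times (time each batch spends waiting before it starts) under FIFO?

-44

SPT (increasing processing time): J4 J3 J2 J5 J1.
J4: waits 0, runs 0→2
J3: waits 2, runs 2→7
J2: waits 7, runs 7→18
J5: waits 18, runs 18→30
J1: waits 30, runs 30→44
Sum = 0+2+7+18+30 = 57.
FIFO (arrival order): J1 J2 J3 J4 J5.
J1: waits 0, runs 0→14
J2: waits 14, runs 14→25
J3: waits 25, runs 25→30
J4: waits 30, runs 30→32
J5: waits 32, runs 32→44
Sum = 0+14+25+30+32 = 101.
Difference = 57 − 101 = -44.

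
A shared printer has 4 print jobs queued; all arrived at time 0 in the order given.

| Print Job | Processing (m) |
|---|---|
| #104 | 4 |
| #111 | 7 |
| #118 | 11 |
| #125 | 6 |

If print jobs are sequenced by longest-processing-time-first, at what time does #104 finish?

LPT (decreasing processing time): #118 #111 #125 #104.
#118: 0→11
#111: 11→18
#125: 18→24
#104: 24→28

28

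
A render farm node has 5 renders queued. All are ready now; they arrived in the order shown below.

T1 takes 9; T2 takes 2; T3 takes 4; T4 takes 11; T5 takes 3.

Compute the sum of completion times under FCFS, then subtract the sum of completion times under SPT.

27

FIFO (arrival order): T1 T2 T3 T4 T5.
T1: 0→9
T2: 9→11
T3: 11→15
T4: 15→26
T5: 26→29
Sum = 9+11+15+26+29 = 90.
SPT (increasing processing time): T2 T5 T3 T1 T4.
T2: 0→2
T5: 2→5
T3: 5→9
T1: 9→18
T4: 18→29
Sum = 2+5+9+18+29 = 63.
Difference = 90 − 63 = 27.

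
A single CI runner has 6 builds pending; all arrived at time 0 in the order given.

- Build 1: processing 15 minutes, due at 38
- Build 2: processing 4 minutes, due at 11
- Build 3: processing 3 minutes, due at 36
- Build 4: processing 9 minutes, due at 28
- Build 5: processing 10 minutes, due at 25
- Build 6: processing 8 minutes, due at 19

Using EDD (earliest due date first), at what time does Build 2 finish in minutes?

EDD (increasing due date): Build 2 Build 6 Build 5 Build 4 Build 3 Build 1.
Build 2: 0→4

4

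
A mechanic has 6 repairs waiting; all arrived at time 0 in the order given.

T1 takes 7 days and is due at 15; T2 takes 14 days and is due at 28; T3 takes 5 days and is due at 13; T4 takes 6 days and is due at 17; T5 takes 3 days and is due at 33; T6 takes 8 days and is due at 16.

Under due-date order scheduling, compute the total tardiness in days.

35

EDD (increasing due date): T3 T1 T6 T4 T2 T5.
T3: 0→5, due 13, tardiness 0
T1: 5→12, due 15, tardiness 0
T6: 12→20, due 16, tardiness 4
T4: 20→26, due 17, tardiness 9
T2: 26→40, due 28, tardiness 12
T5: 40→43, due 33, tardiness 10
Sum = 0+0+4+9+12+10 = 35.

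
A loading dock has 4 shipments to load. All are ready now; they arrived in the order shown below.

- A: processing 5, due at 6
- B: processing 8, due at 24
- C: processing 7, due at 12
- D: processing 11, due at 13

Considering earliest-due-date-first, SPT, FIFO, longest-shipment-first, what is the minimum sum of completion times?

68

EDD (increasing due date): A C D B.
A: 0→5
C: 5→12
D: 12→23
B: 23→31
Sum = 5+12+23+31 = 71.
SPT (increasing processing time): A C B D.
A: 0→5
C: 5→12
B: 12→20
D: 20→31
Sum = 5+12+20+31 = 68.
FIFO (arrival order): A B C D.
A: 0→5
B: 5→13
C: 13→20
D: 20→31
Sum = 5+13+20+31 = 69.
LPT (decreasing processing time): D B C A.
D: 0→11
B: 11→19
C: 19→26
A: 26→31
Sum = 11+19+26+31 = 87.
EDD 71, SPT 68, FIFO 69, LPT 87 → minimum 68.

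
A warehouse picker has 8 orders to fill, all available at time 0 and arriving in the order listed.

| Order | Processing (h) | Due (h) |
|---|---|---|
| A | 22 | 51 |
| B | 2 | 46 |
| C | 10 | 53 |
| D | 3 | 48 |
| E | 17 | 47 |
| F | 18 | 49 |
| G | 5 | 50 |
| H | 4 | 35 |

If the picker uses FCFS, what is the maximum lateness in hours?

46

FIFO (arrival order): A B C D E F G H.
A: 0→22, due 51, lateness -29
B: 22→24, due 46, lateness -22
C: 24→34, due 53, lateness -19
D: 34→37, due 48, lateness -11
E: 37→54, due 47, lateness 7
F: 54→72, due 49, lateness 23
G: 72→77, due 50, lateness 27
H: 77→81, due 35, lateness 46
Maximum = 46.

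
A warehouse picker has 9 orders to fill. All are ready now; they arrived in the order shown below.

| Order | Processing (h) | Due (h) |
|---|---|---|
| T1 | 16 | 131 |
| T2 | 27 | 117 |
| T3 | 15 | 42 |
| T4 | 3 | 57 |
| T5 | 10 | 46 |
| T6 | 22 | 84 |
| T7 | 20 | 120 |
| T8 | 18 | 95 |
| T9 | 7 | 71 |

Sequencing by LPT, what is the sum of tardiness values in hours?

303

LPT (decreasing processing time): T2 T6 T7 T8 T1 T3 T5 T9 T4.
T2: 0→27, due 117, tardiness 0
T6: 27→49, due 84, tardiness 0
T7: 49→69, due 120, tardiness 0
T8: 69→87, due 95, tardiness 0
T1: 87→103, due 131, tardiness 0
T3: 103→118, due 42, tardiness 76
T5: 118→128, due 46, tardiness 82
T9: 128→135, due 71, tardiness 64
T4: 135→138, due 57, tardiness 81
Sum = 0+0+0+0+0+76+82+64+81 = 303.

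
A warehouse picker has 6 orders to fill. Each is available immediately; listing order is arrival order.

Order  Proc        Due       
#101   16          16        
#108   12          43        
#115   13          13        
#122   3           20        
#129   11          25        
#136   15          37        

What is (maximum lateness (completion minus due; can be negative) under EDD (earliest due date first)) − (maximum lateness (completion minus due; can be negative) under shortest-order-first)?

-27

EDD (increasing due date): #115 #101 #122 #129 #136 #108.
#115: 0→13, due 13, lateness 0
#101: 13→29, due 16, lateness 13
#122: 29→32, due 20, lateness 12
#129: 32→43, due 25, lateness 18
#136: 43→58, due 37, lateness 21
#108: 58→70, due 43, lateness 27
Maximum = 27.
SPT (increasing processing time): #122 #129 #108 #115 #136 #101.
#122: 0→3, due 20, lateness -17
#129: 3→14, due 25, lateness -11
#108: 14→26, due 43, lateness -17
#115: 26→39, due 13, lateness 26
#136: 39→54, due 37, lateness 17
#101: 54→70, due 16, lateness 54
Maximum = 54.
Difference = 27 − 54 = -27.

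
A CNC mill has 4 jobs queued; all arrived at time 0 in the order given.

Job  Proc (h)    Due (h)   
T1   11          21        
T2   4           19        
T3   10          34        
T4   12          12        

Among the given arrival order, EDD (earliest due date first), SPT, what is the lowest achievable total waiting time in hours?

FIFO (arrival order): T1 T2 T3 T4.
T1: waits 0, runs 0→11
T2: waits 11, runs 11→15
T3: waits 15, runs 15→25
T4: waits 25, runs 25→37
Sum = 0+11+15+25 = 51.
EDD (increasing due date): T4 T2 T1 T3.
T4: waits 0, runs 0→12
T2: waits 12, runs 12→16
T1: waits 16, runs 16→27
T3: waits 27, runs 27→37
Sum = 0+12+16+27 = 55.
SPT (increasing processing time): T2 T3 T1 T4.
T2: waits 0, runs 0→4
T3: waits 4, runs 4→14
T1: waits 14, runs 14→25
T4: waits 25, runs 25→37
Sum = 0+4+14+25 = 43.
FIFO 51, EDD 55, SPT 43 → minimum 43.

43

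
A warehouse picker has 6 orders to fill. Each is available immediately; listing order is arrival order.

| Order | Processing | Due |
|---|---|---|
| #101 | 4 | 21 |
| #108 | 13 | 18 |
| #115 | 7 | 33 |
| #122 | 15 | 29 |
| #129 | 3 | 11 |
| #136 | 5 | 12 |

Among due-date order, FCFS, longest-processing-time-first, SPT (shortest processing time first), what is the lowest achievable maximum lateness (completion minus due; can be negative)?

EDD (increasing due date): #129 #136 #108 #101 #122 #115.
#129: 0→3, due 11, lateness -8
#136: 3→8, due 12, lateness -4
#108: 8→21, due 18, lateness 3
#101: 21→25, due 21, lateness 4
#122: 25→40, due 29, lateness 11
#115: 40→47, due 33, lateness 14
Maximum = 14.
FIFO (arrival order): #101 #108 #115 #122 #129 #136.
#101: 0→4, due 21, lateness -17
#108: 4→17, due 18, lateness -1
#115: 17→24, due 33, lateness -9
#122: 24→39, due 29, lateness 10
#129: 39→42, due 11, lateness 31
#136: 42→47, due 12, lateness 35
Maximum = 35.
LPT (decreasing processing time): #122 #108 #115 #136 #101 #129.
#122: 0→15, due 29, lateness -14
#108: 15→28, due 18, lateness 10
#115: 28→35, due 33, lateness 2
#136: 35→40, due 12, lateness 28
#101: 40→44, due 21, lateness 23
#129: 44→47, due 11, lateness 36
Maximum = 36.
SPT (increasing processing time): #129 #101 #136 #115 #108 #122.
#129: 0→3, due 11, lateness -8
#101: 3→7, due 21, lateness -14
#136: 7→12, due 12, lateness 0
#115: 12→19, due 33, lateness -14
#108: 19→32, due 18, lateness 14
#122: 32→47, due 29, lateness 18
Maximum = 18.
EDD 14, FIFO 35, LPT 36, SPT 18 → minimum 14.

14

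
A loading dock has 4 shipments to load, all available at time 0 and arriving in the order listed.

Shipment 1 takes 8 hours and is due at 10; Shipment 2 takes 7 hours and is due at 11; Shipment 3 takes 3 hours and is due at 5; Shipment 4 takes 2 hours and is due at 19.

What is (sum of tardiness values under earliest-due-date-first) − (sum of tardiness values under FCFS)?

-9

EDD (increasing due date): Shipment 3 Shipment 1 Shipment 2 Shipment 4.
Shipment 3: 0→3, due 5, tardiness 0
Shipment 1: 3→11, due 10, tardiness 1
Shipment 2: 11→18, due 11, tardiness 7
Shipment 4: 18→20, due 19, tardiness 1
Sum = 0+1+7+1 = 9.
FIFO (arrival order): Shipment 1 Shipment 2 Shipment 3 Shipment 4.
Shipment 1: 0→8, due 10, tardiness 0
Shipment 2: 8→15, due 11, tardiness 4
Shipment 3: 15→18, due 5, tardiness 13
Shipment 4: 18→20, due 19, tardiness 1
Sum = 0+4+13+1 = 18.
Difference = 9 − 18 = -9.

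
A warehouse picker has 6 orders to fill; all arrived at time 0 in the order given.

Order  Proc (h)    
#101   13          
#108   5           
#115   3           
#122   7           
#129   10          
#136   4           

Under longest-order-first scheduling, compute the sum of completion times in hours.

LPT (decreasing processing time): #101 #129 #122 #108 #136 #115.
#101: 0→13
#129: 13→23
#122: 23→30
#108: 30→35
#136: 35→39
#115: 39→42
Sum = 13+23+30+35+39+42 = 182.

182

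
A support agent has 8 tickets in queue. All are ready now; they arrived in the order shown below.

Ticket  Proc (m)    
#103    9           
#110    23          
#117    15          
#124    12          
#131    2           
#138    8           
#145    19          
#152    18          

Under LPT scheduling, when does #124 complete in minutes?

87

LPT (decreasing processing time): #110 #145 #152 #117 #124 #103 #138 #131.
#110: 0→23
#145: 23→42
#152: 42→60
#117: 60→75
#124: 75→87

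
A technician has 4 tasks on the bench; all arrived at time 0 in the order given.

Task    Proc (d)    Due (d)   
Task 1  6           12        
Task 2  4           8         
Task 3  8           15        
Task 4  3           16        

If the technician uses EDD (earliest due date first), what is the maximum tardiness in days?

5

EDD (increasing due date): Task 2 Task 1 Task 3 Task 4.
Task 2: 0→4, due 8, tardiness 0
Task 1: 4→10, due 12, tardiness 0
Task 3: 10→18, due 15, tardiness 3
Task 4: 18→21, due 16, tardiness 5
Maximum = 5.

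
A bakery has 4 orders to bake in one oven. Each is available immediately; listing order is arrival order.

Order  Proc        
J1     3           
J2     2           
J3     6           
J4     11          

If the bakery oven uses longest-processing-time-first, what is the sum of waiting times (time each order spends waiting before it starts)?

48

LPT (decreasing processing time): J4 J3 J1 J2.
J4: waits 0, runs 0→11
J3: waits 11, runs 11→17
J1: waits 17, runs 17→20
J2: waits 20, runs 20→22
Sum = 0+11+17+20 = 48.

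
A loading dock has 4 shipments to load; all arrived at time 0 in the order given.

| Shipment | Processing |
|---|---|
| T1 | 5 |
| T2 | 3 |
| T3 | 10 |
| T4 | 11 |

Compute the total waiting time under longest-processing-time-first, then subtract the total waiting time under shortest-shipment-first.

LPT (decreasing processing time): T4 T3 T1 T2.
T4: waits 0, runs 0→11
T3: waits 11, runs 11→21
T1: waits 21, runs 21→26
T2: waits 26, runs 26→29
Sum = 0+11+21+26 = 58.
SPT (increasing processing time): T2 T1 T3 T4.
T2: waits 0, runs 0→3
T1: waits 3, runs 3→8
T3: waits 8, runs 8→18
T4: waits 18, runs 18→29
Sum = 0+3+8+18 = 29.
Difference = 58 − 29 = 29.

29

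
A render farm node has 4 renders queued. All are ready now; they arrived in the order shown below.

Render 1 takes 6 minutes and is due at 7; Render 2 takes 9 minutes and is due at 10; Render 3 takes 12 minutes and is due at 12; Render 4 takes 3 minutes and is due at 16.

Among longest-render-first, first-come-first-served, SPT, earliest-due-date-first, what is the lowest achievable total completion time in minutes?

LPT (decreasing processing time): Render 3 Render 2 Render 1 Render 4.
Render 3: 0→12
Render 2: 12→21
Render 1: 21→27
Render 4: 27→30
Sum = 12+21+27+30 = 90.
FIFO (arrival order): Render 1 Render 2 Render 3 Render 4.
Render 1: 0→6
Render 2: 6→15
Render 3: 15→27
Render 4: 27→30
Sum = 6+15+27+30 = 78.
SPT (increasing processing time): Render 4 Render 1 Render 2 Render 3.
Render 4: 0→3
Render 1: 3→9
Render 2: 9→18
Render 3: 18→30
Sum = 3+9+18+30 = 60.
EDD (increasing due date): Render 1 Render 2 Render 3 Render 4.
Render 1: 0→6
Render 2: 6→15
Render 3: 15→27
Render 4: 27→30
Sum = 6+15+27+30 = 78.
LPT 90, FIFO 78, SPT 60, EDD 78 → minimum 60.

60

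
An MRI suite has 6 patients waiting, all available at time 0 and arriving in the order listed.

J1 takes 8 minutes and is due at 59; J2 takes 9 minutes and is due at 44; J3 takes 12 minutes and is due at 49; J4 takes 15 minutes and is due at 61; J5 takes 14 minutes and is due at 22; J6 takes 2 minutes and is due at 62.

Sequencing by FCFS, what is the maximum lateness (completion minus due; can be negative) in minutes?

FIFO (arrival order): J1 J2 J3 J4 J5 J6.
J1: 0→8, due 59, lateness -51
J2: 8→17, due 44, lateness -27
J3: 17→29, due 49, lateness -20
J4: 29→44, due 61, lateness -17
J5: 44→58, due 22, lateness 36
J6: 58→60, due 62, lateness -2
Maximum = 36.

36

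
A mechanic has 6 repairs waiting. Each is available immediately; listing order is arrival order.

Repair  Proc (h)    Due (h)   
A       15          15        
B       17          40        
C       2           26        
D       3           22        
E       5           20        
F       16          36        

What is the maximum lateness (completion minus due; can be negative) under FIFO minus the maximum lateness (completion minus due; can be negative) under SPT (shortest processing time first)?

FIFO (arrival order): A B C D E F.
A: 0→15, due 15, lateness 0
B: 15→32, due 40, lateness -8
C: 32→34, due 26, lateness 8
D: 34→37, due 22, lateness 15
E: 37→42, due 20, lateness 22
F: 42→58, due 36, lateness 22
Maximum = 22.
SPT (increasing processing time): C D E A F B.
C: 0→2, due 26, lateness -24
D: 2→5, due 22, lateness -17
E: 5→10, due 20, lateness -10
A: 10→25, due 15, lateness 10
F: 25→41, due 36, lateness 5
B: 41→58, due 40, lateness 18
Maximum = 18.
Difference = 22 − 18 = 4.

4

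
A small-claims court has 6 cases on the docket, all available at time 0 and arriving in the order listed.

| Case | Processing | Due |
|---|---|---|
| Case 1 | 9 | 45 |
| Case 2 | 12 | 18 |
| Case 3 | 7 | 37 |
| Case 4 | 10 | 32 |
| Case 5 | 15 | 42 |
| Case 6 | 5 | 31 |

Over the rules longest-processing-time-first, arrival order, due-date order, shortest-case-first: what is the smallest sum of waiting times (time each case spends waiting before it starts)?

LPT (decreasing processing time): Case 5 Case 2 Case 4 Case 1 Case 3 Case 6.
Case 5: waits 0, runs 0→15
Case 2: waits 15, runs 15→27
Case 4: waits 27, runs 27→37
Case 1: waits 37, runs 37→46
Case 3: waits 46, runs 46→53
Case 6: waits 53, runs 53→58
Sum = 0+15+27+37+46+53 = 178.
FIFO (arrival order): Case 1 Case 2 Case 3 Case 4 Case 5 Case 6.
Case 1: waits 0, runs 0→9
Case 2: waits 9, runs 9→21
Case 3: waits 21, runs 21→28
Case 4: waits 28, runs 28→38
Case 5: waits 38, runs 38→53
Case 6: waits 53, runs 53→58
Sum = 0+9+21+28+38+53 = 149.
EDD (increasing due date): Case 2 Case 6 Case 4 Case 3 Case 5 Case 1.
Case 2: waits 0, runs 0→12
Case 6: waits 12, runs 12→17
Case 4: waits 17, runs 17→27
Case 3: waits 27, runs 27→34
Case 5: waits 34, runs 34→49
Case 1: waits 49, runs 49→58
Sum = 0+12+17+27+34+49 = 139.
SPT (increasing processing time): Case 6 Case 3 Case 1 Case 4 Case 2 Case 5.
Case 6: waits 0, runs 0→5
Case 3: waits 5, runs 5→12
Case 1: waits 12, runs 12→21
Case 4: waits 21, runs 21→31
Case 2: waits 31, runs 31→43
Case 5: waits 43, runs 43→58
Sum = 0+5+12+21+31+43 = 112.
LPT 178, FIFO 149, EDD 139, SPT 112 → minimum 112.

112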